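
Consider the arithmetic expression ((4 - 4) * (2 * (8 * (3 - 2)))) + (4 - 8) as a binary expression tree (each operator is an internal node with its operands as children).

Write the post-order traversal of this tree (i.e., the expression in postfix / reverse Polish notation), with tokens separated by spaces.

Post-order on an expression tree gives postfix notation: for each operator, emit left operand, right operand, then the operator.

4 4 - 2 8 3 2 - * * * 4 8 - +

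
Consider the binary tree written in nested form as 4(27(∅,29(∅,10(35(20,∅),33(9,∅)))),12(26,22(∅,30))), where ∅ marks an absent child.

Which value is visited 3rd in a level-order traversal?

12

Level-order visits nodes level by level from the root, left to right within each level.
Level 0: 4
Level 1: 27, 12
Level 2: 29, 26, 22
Level 3: 10, 30
Level 4: 35, 33
Level 5: 20, 9
Full level-order sequence: 4, 27, 12, 29, 26, 22, 10, 30, 35, 33, 20, 9.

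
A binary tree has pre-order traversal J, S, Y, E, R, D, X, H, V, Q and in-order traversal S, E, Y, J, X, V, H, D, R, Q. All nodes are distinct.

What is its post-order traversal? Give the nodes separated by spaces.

The first element of pre-order is the root; it splits in-order into left and right subtrees.
Root J: left subtree has 3 nodes {S, E, Y}, right has 6 {X, V, H, D, R, Q}.
  Root S: left subtree has 0 nodes { }, right has 2 {E, Y}.
    Root Y: left subtree has 1 node {E}, right has 0 { }.
  Root R: left subtree has 4 nodes {X, V, H, D}, right has 1 {Q}.
    Root D: left subtree has 3 nodes {X, V, H}, right has 0 { }.
      Root X: left subtree has 0 nodes { }, right has 2 {V, H}.
        Root H: left subtree has 1 node {V}, right has 0 { }.

E Y S V H X D Q R J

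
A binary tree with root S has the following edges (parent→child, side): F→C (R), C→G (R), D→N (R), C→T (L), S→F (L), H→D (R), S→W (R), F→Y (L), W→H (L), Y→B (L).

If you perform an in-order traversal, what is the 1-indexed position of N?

10

In-order visits the left subtree, then the node, then the right subtree.
At S: go left to F.
  At F: go left to Y.
    At Y: go left to B.
      B is a leaf — visit B.
    Visit Y.
    At Y: no right child.
  Visit F.
  At F: go right to C.
    At C: go left to T.
      T is a leaf — visit T.
    Visit C.
    At C: go right to G.
      G is a leaf — visit G.
Visit S.
At S: go right to W.
  At W: go left to H.
    At H: no left child.
    Visit H.
    At H: go right to D.
      At D: no left child.
      Visit D.
      At D: go right to N.
        N is a leaf — visit N.
  Visit W.
  At W: no right child.
Full in-order sequence: B, Y, F, T, C, G, S, H, D, N, W.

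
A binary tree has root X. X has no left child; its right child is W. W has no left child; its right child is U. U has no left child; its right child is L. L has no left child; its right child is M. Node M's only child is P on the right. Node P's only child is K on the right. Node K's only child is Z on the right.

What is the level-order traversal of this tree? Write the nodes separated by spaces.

X W U L M P K Z

Level-order visits nodes level by level from the root, left to right within each level.
Level 0: X
Level 1: W
Level 2: U
Level 3: L
Level 4: M
Level 5: P
Level 6: K
Level 7: Z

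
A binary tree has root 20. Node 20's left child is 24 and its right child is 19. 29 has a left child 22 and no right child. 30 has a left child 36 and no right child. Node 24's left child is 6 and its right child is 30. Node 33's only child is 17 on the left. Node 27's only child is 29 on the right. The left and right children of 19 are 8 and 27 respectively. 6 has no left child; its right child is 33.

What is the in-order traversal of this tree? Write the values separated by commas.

In-order visits the left subtree, then the node, then the right subtree.
At 20: go left to 24.
  At 24: go left to 6.
    At 6: no left child.
    Visit 6.
    At 6: go right to 33.
      At 33: go left to 17.
        17 is a leaf — visit 17.
      Visit 33.
      At 33: no right child.
  Visit 24.
  At 24: go right to 30.
    At 30: go left to 36.
      36 is a leaf — visit 36.
    Visit 30.
    At 30: no right child.
Visit 20.
At 20: go right to 19.
  At 19: go left to 8.
    8 is a leaf — visit 8.
  Visit 19.
  At 19: go right to 27.
    At 27: no left child.
    Visit 27.
    At 27: go right to 29.
      At 29: go left to 22.
        22 is a leaf — visit 22.
      Visit 29.
      At 29: no right child.

6, 17, 33, 24, 36, 30, 20, 8, 19, 27, 22, 29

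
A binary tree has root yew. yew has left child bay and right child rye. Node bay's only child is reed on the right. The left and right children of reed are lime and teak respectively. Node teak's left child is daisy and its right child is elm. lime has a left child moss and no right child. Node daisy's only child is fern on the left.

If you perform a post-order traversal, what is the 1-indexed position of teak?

6

Post-order visits the left subtree, then the right subtree, then the node.
At yew: go left to bay.
  At bay: no left child.
  At bay: go right to reed.
    At reed: go left to lime.
      At lime: go left to moss.
        moss is a leaf — visit moss.
      At lime: no right child.
      Visit lime.
    At reed: go right to teak.
      At teak: go left to daisy.
        At daisy: go left to fern.
          fern is a leaf — visit fern.
        At daisy: no right child.
        Visit daisy.
      At teak: go right to elm.
        elm is a leaf — visit elm.
      Visit teak.
    Visit reed.
  Visit bay.
At yew: go right to rye.
  rye is a leaf — visit rye.
Visit yew.
Full post-order sequence: moss, lime, fern, daisy, elm, teak, reed, bay, rye, yew.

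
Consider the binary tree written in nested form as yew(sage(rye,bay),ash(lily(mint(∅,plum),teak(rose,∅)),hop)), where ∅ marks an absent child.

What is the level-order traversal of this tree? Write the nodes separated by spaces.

Level-order visits nodes level by level from the root, left to right within each level.
Level 0: yew
Level 1: sage, ash
Level 2: rye, bay, lily, hop
Level 3: mint, teak
Level 4: plum, rose

yew sage ash rye bay lily hop mint teak plum rose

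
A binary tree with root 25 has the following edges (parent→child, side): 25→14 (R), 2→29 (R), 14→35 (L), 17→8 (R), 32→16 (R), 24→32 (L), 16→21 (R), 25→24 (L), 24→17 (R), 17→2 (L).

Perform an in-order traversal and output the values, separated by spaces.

32 16 21 24 2 29 17 8 25 35 14

In-order visits the left subtree, then the node, then the right subtree.
At 25: go left to 24.
  At 24: go left to 32.
    At 32: no left child.
    Visit 32.
    At 32: go right to 16.
      At 16: no left child.
      Visit 16.
      At 16: go right to 21.
        21 is a leaf — visit 21.
  Visit 24.
  At 24: go right to 17.
    At 17: go left to 2.
      At 2: no left child.
      Visit 2.
      At 2: go right to 29.
        29 is a leaf — visit 29.
    Visit 17.
    At 17: go right to 8.
      8 is a leaf — visit 8.
Visit 25.
At 25: go right to 14.
  At 14: go left to 35.
    35 is a leaf — visit 35.
  Visit 14.
  At 14: no right child.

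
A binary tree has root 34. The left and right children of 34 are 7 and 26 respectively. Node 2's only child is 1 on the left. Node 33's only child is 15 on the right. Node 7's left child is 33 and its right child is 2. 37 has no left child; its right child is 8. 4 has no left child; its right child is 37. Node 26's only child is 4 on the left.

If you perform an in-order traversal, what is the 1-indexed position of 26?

10

In-order visits the left subtree, then the node, then the right subtree.
At 34: go left to 7.
  At 7: go left to 33.
    At 33: no left child.
    Visit 33.
    At 33: go right to 15.
      15 is a leaf — visit 15.
  Visit 7.
  At 7: go right to 2.
    At 2: go left to 1.
      1 is a leaf — visit 1.
    Visit 2.
    At 2: no right child.
Visit 34.
At 34: go right to 26.
  At 26: go left to 4.
    At 4: no left child.
    Visit 4.
    At 4: go right to 37.
      At 37: no left child.
      Visit 37.
      At 37: go right to 8.
        8 is a leaf — visit 8.
  Visit 26.
  At 26: no right child.
Full in-order sequence: 33, 15, 7, 1, 2, 34, 4, 37, 8, 26.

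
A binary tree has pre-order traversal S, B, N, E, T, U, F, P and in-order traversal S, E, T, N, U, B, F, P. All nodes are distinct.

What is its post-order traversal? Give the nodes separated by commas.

T, E, U, N, P, F, B, S

The first element of pre-order is the root; it splits in-order into left and right subtrees.
Root S: left subtree has 0 nodes { }, right has 7 {E, T, N, U, B, F, P}.
  Root B: left subtree has 4 nodes {E, T, N, U}, right has 2 {F, P}.
    Root N: left subtree has 2 nodes {E, T}, right has 1 {U}.
      Root E: left subtree has 0 nodes { }, right has 1 {T}.
    Root F: left subtree has 0 nodes { }, right has 1 {P}.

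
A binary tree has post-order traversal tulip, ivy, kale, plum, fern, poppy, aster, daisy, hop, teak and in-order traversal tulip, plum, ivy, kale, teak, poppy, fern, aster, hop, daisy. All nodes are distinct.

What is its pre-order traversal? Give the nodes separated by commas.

teak, plum, tulip, kale, ivy, hop, aster, poppy, fern, daisy

The last element of post-order is the root; it splits in-order into left and right subtrees.
Root teak: left subtree has 4 nodes {tulip, plum, ivy, kale}, right has 5 {poppy, fern, aster, hop, daisy}.
  Root plum: left subtree has 1 node {tulip}, right has 2 {ivy, kale}.
    Root kale: left subtree has 1 node {ivy}, right has 0 { }.
  Root hop: left subtree has 3 nodes {poppy, fern, aster}, right has 1 {daisy}.
    Root aster: left subtree has 2 nodes {poppy, fern}, right has 0 { }.
      Root poppy: left subtree has 0 nodes { }, right has 1 {fern}.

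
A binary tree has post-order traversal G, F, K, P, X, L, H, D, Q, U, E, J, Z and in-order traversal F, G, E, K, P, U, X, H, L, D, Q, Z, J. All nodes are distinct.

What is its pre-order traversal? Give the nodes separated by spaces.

The last element of post-order is the root; it splits in-order into left and right subtrees.
Root Z: left subtree has 11 nodes {F, G, E, K, P, U, X, H, L, D, Q}, right has 1 {J}.
  Root E: left subtree has 2 nodes {F, G}, right has 8 {K, P, U, X, H, L, D, Q}.
    Root F: left subtree has 0 nodes { }, right has 1 {G}.
    Root U: left subtree has 2 nodes {K, P}, right has 5 {X, H, L, D, Q}.
      Root P: left subtree has 1 node {K}, right has 0 { }.
      Root Q: left subtree has 4 nodes {X, H, L, D}, right has 0 { }.
        Root D: left subtree has 3 nodes {X, H, L}, right has 0 { }.
          Root H: left subtree has 1 node {X}, right has 1 {L}.

Z E F G U P K Q D H X L J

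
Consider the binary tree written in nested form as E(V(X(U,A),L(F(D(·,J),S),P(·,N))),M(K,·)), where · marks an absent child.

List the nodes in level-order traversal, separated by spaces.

Level-order visits nodes level by level from the root, left to right within each level.
Level 0: E
Level 1: V, M
Level 2: X, L, K
Level 3: U, A, F, P
Level 4: D, S, N
Level 5: J

E V M X L K U A F P D S N J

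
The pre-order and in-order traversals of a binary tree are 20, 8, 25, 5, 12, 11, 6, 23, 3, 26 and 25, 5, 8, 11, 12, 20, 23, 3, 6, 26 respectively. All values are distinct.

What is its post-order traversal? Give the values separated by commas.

The first element of pre-order is the root; it splits in-order into left and right subtrees.
Root 20: left subtree has 5 nodes {25, 5, 8, 11, 12}, right has 4 {23, 3, 6, 26}.
  Root 8: left subtree has 2 nodes {25, 5}, right has 2 {11, 12}.
    Root 25: left subtree has 0 nodes { }, right has 1 {5}.
    Root 12: left subtree has 1 node {11}, right has 0 { }.
  Root 6: left subtree has 2 nodes {23, 3}, right has 1 {26}.
    Root 23: left subtree has 0 nodes { }, right has 1 {3}.

5, 25, 11, 12, 8, 3, 23, 26, 6, 20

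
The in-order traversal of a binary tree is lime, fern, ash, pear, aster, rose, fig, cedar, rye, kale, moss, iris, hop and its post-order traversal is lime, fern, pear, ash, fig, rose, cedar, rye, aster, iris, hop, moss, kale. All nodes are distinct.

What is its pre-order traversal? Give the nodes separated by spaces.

The last element of post-order is the root; it splits in-order into left and right subtrees.
Root kale: left subtree has 9 nodes {lime, fern, ash, pear, aster, rose, fig, cedar, rye}, right has 3 {moss, iris, hop}.
  Root aster: left subtree has 4 nodes {lime, fern, ash, pear}, right has 4 {rose, fig, cedar, rye}.
    Root ash: left subtree has 2 nodes {lime, fern}, right has 1 {pear}.
      Root fern: left subtree has 1 node {lime}, right has 0 { }.
    Root rye: left subtree has 3 nodes {rose, fig, cedar}, right has 0 { }.
      Root cedar: left subtree has 2 nodes {rose, fig}, right has 0 { }.
        Root rose: left subtree has 0 nodes { }, right has 1 {fig}.
  Root moss: left subtree has 0 nodes { }, right has 2 {iris, hop}.
    Root hop: left subtree has 1 node {iris}, right has 0 { }.

kale aster ash fern lime pear rye cedar rose fig moss hop iris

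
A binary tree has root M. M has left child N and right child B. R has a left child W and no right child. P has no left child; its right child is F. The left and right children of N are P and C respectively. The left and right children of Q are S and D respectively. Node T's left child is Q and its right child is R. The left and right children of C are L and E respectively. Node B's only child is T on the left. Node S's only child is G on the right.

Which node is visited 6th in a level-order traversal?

T

Level-order visits nodes level by level from the root, left to right within each level.
Level 0: M
Level 1: N, B
Level 2: P, C, T
Level 3: F, L, E, Q, R
Level 4: S, D, W
Level 5: G
Full level-order sequence: M, N, B, P, C, T, F, L, E, Q, R, S, D, W, G.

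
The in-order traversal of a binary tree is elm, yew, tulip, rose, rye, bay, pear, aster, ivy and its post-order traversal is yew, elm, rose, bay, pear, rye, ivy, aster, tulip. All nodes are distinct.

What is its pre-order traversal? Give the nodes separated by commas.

The last element of post-order is the root; it splits in-order into left and right subtrees.
Root tulip: left subtree has 2 nodes {elm, yew}, right has 6 {rose, rye, bay, pear, aster, ivy}.
  Root elm: left subtree has 0 nodes { }, right has 1 {yew}.
  Root aster: left subtree has 4 nodes {rose, rye, bay, pear}, right has 1 {ivy}.
    Root rye: left subtree has 1 node {rose}, right has 2 {bay, pear}.
      Root pear: left subtree has 1 node {bay}, right has 0 { }.

tulip, elm, yew, aster, rye, rose, pear, bay, ivy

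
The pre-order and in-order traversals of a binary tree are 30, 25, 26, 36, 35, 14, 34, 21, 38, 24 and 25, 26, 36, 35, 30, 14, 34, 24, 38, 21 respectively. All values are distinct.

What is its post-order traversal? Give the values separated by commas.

The first element of pre-order is the root; it splits in-order into left and right subtrees.
Root 30: left subtree has 4 nodes {25, 26, 36, 35}, right has 5 {14, 34, 24, 38, 21}.
  Root 25: left subtree has 0 nodes { }, right has 3 {26, 36, 35}.
    Root 26: left subtree has 0 nodes { }, right has 2 {36, 35}.
      Root 36: left subtree has 0 nodes { }, right has 1 {35}.
  Root 14: left subtree has 0 nodes { }, right has 4 {34, 24, 38, 21}.
    Root 34: left subtree has 0 nodes { }, right has 3 {24, 38, 21}.
      Root 21: left subtree has 2 nodes {24, 38}, right has 0 { }.
        Root 38: left subtree has 1 node {24}, right has 0 { }.

35, 36, 26, 25, 24, 38, 21, 34, 14, 30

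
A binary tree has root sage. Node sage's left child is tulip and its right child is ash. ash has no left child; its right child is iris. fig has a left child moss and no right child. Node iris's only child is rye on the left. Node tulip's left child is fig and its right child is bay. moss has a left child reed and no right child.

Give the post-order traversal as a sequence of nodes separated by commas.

Post-order visits the left subtree, then the right subtree, then the node.
At sage: go left to tulip.
  At tulip: go left to fig.
    At fig: go left to moss.
      At moss: go left to reed.
        reed is a leaf — visit reed.
      At moss: no right child.
      Visit moss.
    At fig: no right child.
    Visit fig.
  At tulip: go right to bay.
    bay is a leaf — visit bay.
  Visit tulip.
At sage: go right to ash.
  At ash: no left child.
  At ash: go right to iris.
    At iris: go left to rye.
      rye is a leaf — visit rye.
    At iris: no right child.
    Visit iris.
  Visit ash.
Visit sage.

reed, moss, fig, bay, tulip, rye, iris, ash, sage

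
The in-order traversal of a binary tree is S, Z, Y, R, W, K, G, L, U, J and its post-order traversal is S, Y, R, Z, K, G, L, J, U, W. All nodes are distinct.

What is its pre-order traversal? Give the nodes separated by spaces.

The last element of post-order is the root; it splits in-order into left and right subtrees.
Root W: left subtree has 4 nodes {S, Z, Y, R}, right has 5 {K, G, L, U, J}.
  Root Z: left subtree has 1 node {S}, right has 2 {Y, R}.
    Root R: left subtree has 1 node {Y}, right has 0 { }.
  Root U: left subtree has 3 nodes {K, G, L}, right has 1 {J}.
    Root L: left subtree has 2 nodes {K, G}, right has 0 { }.
      Root G: left subtree has 1 node {K}, right has 0 { }.

W Z S R Y U L G K J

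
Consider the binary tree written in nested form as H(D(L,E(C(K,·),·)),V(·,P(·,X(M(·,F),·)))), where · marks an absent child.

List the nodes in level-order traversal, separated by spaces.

H D V L E P C X K M F

Level-order visits nodes level by level from the root, left to right within each level.
Level 0: H
Level 1: D, V
Level 2: L, E, P
Level 3: C, X
Level 4: K, M
Level 5: F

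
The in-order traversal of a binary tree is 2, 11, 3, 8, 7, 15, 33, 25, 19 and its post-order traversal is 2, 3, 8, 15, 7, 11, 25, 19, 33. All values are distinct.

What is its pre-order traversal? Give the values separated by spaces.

33 11 2 7 8 3 15 19 25

The last element of post-order is the root; it splits in-order into left and right subtrees.
Root 33: left subtree has 6 nodes {2, 11, 3, 8, 7, 15}, right has 2 {25, 19}.
  Root 11: left subtree has 1 node {2}, right has 4 {3, 8, 7, 15}.
    Root 7: left subtree has 2 nodes {3, 8}, right has 1 {15}.
      Root 8: left subtree has 1 node {3}, right has 0 { }.
  Root 19: left subtree has 1 node {25}, right has 0 { }.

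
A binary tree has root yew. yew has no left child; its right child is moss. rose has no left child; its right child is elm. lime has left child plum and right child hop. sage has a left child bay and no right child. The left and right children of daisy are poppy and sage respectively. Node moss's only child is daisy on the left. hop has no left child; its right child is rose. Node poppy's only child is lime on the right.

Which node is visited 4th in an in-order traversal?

lime

In-order visits the left subtree, then the node, then the right subtree.
At yew: no left child.
Visit yew.
At yew: go right to moss.
  At moss: go left to daisy.
    At daisy: go left to poppy.
      At poppy: no left child.
      Visit poppy.
      At poppy: go right to lime.
        At lime: go left to plum.
          plum is a leaf — visit plum.
        Visit lime.
        At lime: go right to hop.
          At hop: no left child.
          Visit hop.
          At hop: go right to rose.
            At rose: no left child.
            Visit rose.
            At rose: go right to elm.
              elm is a leaf — visit elm.
    Visit daisy.
    At daisy: go right to sage.
      At sage: go left to bay.
        bay is a leaf — visit bay.
      Visit sage.
      At sage: no right child.
  Visit moss.
  At moss: no right child.
Full in-order sequence: yew, poppy, plum, lime, hop, rose, elm, daisy, bay, sage, moss.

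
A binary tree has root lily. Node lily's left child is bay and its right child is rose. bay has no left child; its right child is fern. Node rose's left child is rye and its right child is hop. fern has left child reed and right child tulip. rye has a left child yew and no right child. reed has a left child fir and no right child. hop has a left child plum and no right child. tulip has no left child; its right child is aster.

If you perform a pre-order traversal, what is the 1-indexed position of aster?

Pre-order visits the node, then its left subtree, then its right subtree.
Visit lily.
At lily: go left to bay.
  Visit bay.
  At bay: no left child.
  At bay: go right to fern.
    Visit fern.
    At fern: go left to reed.
      Visit reed.
      At reed: go left to fir.
        fir is a leaf — visit fir.
      At reed: no right child.
    At fern: go right to tulip.
      Visit tulip.
      At tulip: no left child.
      At tulip: go right to aster.
        aster is a leaf — visit aster.
At lily: go right to rose.
  Visit rose.
  At rose: go left to rye.
    Visit rye.
    At rye: go left to yew.
      yew is a leaf — visit yew.
    At rye: no right child.
  At rose: go right to hop.
    Visit hop.
    At hop: go left to plum.
      plum is a leaf — visit plum.
    At hop: no right child.
Full pre-order sequence: lily, bay, fern, reed, fir, tulip, aster, rose, rye, yew, hop, plum.

7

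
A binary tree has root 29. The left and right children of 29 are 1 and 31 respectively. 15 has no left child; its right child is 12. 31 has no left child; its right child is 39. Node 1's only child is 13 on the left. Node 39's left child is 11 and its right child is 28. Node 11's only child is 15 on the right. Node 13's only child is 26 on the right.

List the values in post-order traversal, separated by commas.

26, 13, 1, 12, 15, 11, 28, 39, 31, 29

Post-order visits the left subtree, then the right subtree, then the node.
At 29: go left to 1.
  At 1: go left to 13.
    At 13: no left child.
    At 13: go right to 26.
      26 is a leaf — visit 26.
    Visit 13.
  At 1: no right child.
  Visit 1.
At 29: go right to 31.
  At 31: no left child.
  At 31: go right to 39.
    At 39: go left to 11.
      At 11: no left child.
      At 11: go right to 15.
        At 15: no left child.
        At 15: go right to 12.
          12 is a leaf — visit 12.
        Visit 15.
      Visit 11.
    At 39: go right to 28.
      28 is a leaf — visit 28.
    Visit 39.
  Visit 31.
Visit 29.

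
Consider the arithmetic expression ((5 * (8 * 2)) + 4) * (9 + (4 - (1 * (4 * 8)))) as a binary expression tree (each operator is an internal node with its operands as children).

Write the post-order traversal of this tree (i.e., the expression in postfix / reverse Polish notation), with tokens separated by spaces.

Post-order on an expression tree gives postfix notation: for each operator, emit left operand, right operand, then the operator.

5 8 2 * * 4 + 9 4 1 4 8 * * - + *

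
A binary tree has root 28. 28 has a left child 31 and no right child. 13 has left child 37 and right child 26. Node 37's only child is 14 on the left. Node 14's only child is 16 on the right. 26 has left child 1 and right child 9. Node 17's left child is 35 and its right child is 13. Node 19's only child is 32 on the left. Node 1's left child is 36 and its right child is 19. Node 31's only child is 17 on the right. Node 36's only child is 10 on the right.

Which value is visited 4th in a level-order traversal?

Level-order visits nodes level by level from the root, left to right within each level.
Level 0: 28
Level 1: 31
Level 2: 17
Level 3: 35, 13
Level 4: 37, 26
Level 5: 14, 1, 9
Level 6: 16, 36, 19
Level 7: 10, 32
Full level-order sequence: 28, 31, 17, 35, 13, 37, 26, 14, 1, 9, 16, 36, 19, 10, 32.

35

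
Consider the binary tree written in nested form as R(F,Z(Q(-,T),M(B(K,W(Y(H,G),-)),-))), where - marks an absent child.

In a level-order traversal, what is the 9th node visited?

Level-order visits nodes level by level from the root, left to right within each level.
Level 0: R
Level 1: F, Z
Level 2: Q, M
Level 3: T, B
Level 4: K, W
Level 5: Y
Level 6: H, G
Full level-order sequence: R, F, Z, Q, M, T, B, K, W, Y, H, G.

W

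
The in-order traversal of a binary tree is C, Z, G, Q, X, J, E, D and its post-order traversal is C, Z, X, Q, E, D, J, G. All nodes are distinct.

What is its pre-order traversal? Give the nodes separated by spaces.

The last element of post-order is the root; it splits in-order into left and right subtrees.
Root G: left subtree has 2 nodes {C, Z}, right has 5 {Q, X, J, E, D}.
  Root Z: left subtree has 1 node {C}, right has 0 { }.
  Root J: left subtree has 2 nodes {Q, X}, right has 2 {E, D}.
    Root Q: left subtree has 0 nodes { }, right has 1 {X}.
    Root D: left subtree has 1 node {E}, right has 0 { }.

G Z C J Q X D E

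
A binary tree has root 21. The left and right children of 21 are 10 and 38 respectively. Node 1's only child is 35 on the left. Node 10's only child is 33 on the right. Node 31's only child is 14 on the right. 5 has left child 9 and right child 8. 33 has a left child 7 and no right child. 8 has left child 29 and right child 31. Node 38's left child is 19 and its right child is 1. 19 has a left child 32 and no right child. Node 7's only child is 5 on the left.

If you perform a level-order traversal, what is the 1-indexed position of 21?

1

Level-order visits nodes level by level from the root, left to right within each level.
Level 0: 21
Level 1: 10, 38
Level 2: 33, 19, 1
Level 3: 7, 32, 35
Level 4: 5
Level 5: 9, 8
Level 6: 29, 31
Level 7: 14
Full level-order sequence: 21, 10, 38, 33, 19, 1, 7, 32, 35, 5, 9, 8, 29, 31, 14.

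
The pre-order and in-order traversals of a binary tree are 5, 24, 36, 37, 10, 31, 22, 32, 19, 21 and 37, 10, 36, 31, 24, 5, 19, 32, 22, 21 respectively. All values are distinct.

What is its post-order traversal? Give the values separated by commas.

10, 37, 31, 36, 24, 19, 32, 21, 22, 5

The first element of pre-order is the root; it splits in-order into left and right subtrees.
Root 5: left subtree has 5 nodes {37, 10, 36, 31, 24}, right has 4 {19, 32, 22, 21}.
  Root 24: left subtree has 4 nodes {37, 10, 36, 31}, right has 0 { }.
    Root 36: left subtree has 2 nodes {37, 10}, right has 1 {31}.
      Root 37: left subtree has 0 nodes { }, right has 1 {10}.
  Root 22: left subtree has 2 nodes {19, 32}, right has 1 {21}.
    Root 32: left subtree has 1 node {19}, right has 0 { }.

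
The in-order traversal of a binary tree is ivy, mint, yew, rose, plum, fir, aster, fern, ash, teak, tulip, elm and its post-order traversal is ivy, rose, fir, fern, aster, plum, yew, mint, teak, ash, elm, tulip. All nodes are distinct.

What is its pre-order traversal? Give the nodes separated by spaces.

The last element of post-order is the root; it splits in-order into left and right subtrees.
Root tulip: left subtree has 10 nodes {ivy, mint, yew, rose, plum, fir, aster, fern, ash, teak}, right has 1 {elm}.
  Root ash: left subtree has 8 nodes {ivy, mint, yew, rose, plum, fir, aster, fern}, right has 1 {teak}.
    Root mint: left subtree has 1 node {ivy}, right has 6 {yew, rose, plum, fir, aster, fern}.
      Root yew: left subtree has 0 nodes { }, right has 5 {rose, plum, fir, aster, fern}.
        Root plum: left subtree has 1 node {rose}, right has 3 {fir, aster, fern}.
          Root aster: left subtree has 1 node {fir}, right has 1 {fern}.

tulip ash mint ivy yew plum rose aster fir fern teak elm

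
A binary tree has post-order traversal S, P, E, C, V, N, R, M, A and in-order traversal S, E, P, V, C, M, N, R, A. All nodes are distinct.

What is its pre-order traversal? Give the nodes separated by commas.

The last element of post-order is the root; it splits in-order into left and right subtrees.
Root A: left subtree has 8 nodes {S, E, P, V, C, M, N, R}, right has 0 { }.
  Root M: left subtree has 5 nodes {S, E, P, V, C}, right has 2 {N, R}.
    Root V: left subtree has 3 nodes {S, E, P}, right has 1 {C}.
      Root E: left subtree has 1 node {S}, right has 1 {P}.
    Root R: left subtree has 1 node {N}, right has 0 { }.

A, M, V, E, S, P, C, R, N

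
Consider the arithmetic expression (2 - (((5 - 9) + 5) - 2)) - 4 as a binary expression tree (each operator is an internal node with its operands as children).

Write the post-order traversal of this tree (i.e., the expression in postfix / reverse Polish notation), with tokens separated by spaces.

Post-order on an expression tree gives postfix notation: for each operator, emit left operand, right operand, then the operator.

2 5 9 - 5 + 2 - - 4 -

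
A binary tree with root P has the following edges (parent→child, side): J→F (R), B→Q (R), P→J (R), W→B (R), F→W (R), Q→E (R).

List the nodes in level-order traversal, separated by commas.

Level-order visits nodes level by level from the root, left to right within each level.
Level 0: P
Level 1: J
Level 2: F
Level 3: W
Level 4: B
Level 5: Q
Level 6: E

P, J, F, W, B, Q, E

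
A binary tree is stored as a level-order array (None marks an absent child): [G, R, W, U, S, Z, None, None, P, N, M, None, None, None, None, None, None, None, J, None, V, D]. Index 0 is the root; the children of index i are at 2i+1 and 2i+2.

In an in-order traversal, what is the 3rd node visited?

In-order visits the left subtree, then the node, then the right subtree.
At G: go left to R.
  At R: go left to U.
    At U: no left child.
    Visit U.
    At U: go right to P.
      At P: no left child.
      Visit P.
      At P: go right to J.
        J is a leaf — visit J.
  Visit R.
  At R: go right to S.
    At S: go left to N.
      At N: no left child.
      Visit N.
      At N: go right to V.
        V is a leaf — visit V.
    Visit S.
    At S: go right to M.
      At M: go left to D.
        D is a leaf — visit D.
      Visit M.
      At M: no right child.
Visit G.
At G: go right to W.
  At W: go left to Z.
    Z is a leaf — visit Z.
  Visit W.
  At W: no right child.
Full in-order sequence: U, P, J, R, N, V, S, D, M, G, Z, W.

J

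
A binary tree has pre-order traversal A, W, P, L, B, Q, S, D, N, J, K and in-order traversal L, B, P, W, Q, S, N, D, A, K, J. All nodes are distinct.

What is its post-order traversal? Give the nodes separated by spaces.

The first element of pre-order is the root; it splits in-order into left and right subtrees.
Root A: left subtree has 8 nodes {L, B, P, W, Q, S, N, D}, right has 2 {K, J}.
  Root W: left subtree has 3 nodes {L, B, P}, right has 4 {Q, S, N, D}.
    Root P: left subtree has 2 nodes {L, B}, right has 0 { }.
      Root L: left subtree has 0 nodes { }, right has 1 {B}.
    Root Q: left subtree has 0 nodes { }, right has 3 {S, N, D}.
      Root S: left subtree has 0 nodes { }, right has 2 {N, D}.
        Root D: left subtree has 1 node {N}, right has 0 { }.
  Root J: left subtree has 1 node {K}, right has 0 { }.

B L P N D S Q W K J A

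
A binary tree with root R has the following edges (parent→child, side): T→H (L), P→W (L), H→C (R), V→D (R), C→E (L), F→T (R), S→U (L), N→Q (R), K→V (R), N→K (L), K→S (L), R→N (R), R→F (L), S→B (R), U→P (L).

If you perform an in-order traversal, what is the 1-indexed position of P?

In-order visits the left subtree, then the node, then the right subtree.
At R: go left to F.
  At F: no left child.
  Visit F.
  At F: go right to T.
    At T: go left to H.
      At H: no left child.
      Visit H.
      At H: go right to C.
        At C: go left to E.
          E is a leaf — visit E.
        Visit C.
        At C: no right child.
    Visit T.
    At T: no right child.
Visit R.
At R: go right to N.
  At N: go left to K.
    At K: go left to S.
      At S: go left to U.
        At U: go left to P.
          At P: go left to W.
            W is a leaf — visit W.
          Visit P.
          At P: no right child.
        Visit U.
        At U: no right child.
      Visit S.
      At S: go right to B.
        B is a leaf — visit B.
    Visit K.
    At K: go right to V.
      At V: no left child.
      Visit V.
      At V: go right to D.
        D is a leaf — visit D.
  Visit N.
  At N: go right to Q.
    Q is a leaf — visit Q.
Full in-order sequence: F, H, E, C, T, R, W, P, U, S, B, K, V, D, N, Q.

8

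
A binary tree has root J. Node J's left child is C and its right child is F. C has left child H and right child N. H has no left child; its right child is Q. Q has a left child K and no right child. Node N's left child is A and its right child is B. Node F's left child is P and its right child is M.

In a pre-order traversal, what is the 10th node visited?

P

Pre-order visits the node, then its left subtree, then its right subtree.
Visit J.
At J: go left to C.
  Visit C.
  At C: go left to H.
    Visit H.
    At H: no left child.
    At H: go right to Q.
      Visit Q.
      At Q: go left to K.
        K is a leaf — visit K.
      At Q: no right child.
  At C: go right to N.
    Visit N.
    At N: go left to A.
      A is a leaf — visit A.
    At N: go right to B.
      B is a leaf — visit B.
At J: go right to F.
  Visit F.
  At F: go left to P.
    P is a leaf — visit P.
  At F: go right to M.
    M is a leaf — visit M.
Full pre-order sequence: J, C, H, Q, K, N, A, B, F, P, M.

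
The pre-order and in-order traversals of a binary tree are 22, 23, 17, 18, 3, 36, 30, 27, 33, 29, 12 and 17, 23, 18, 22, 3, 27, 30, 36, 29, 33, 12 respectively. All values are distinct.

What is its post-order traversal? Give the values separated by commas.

17, 18, 23, 27, 30, 29, 12, 33, 36, 3, 22

The first element of pre-order is the root; it splits in-order into left and right subtrees.
Root 22: left subtree has 3 nodes {17, 23, 18}, right has 7 {3, 27, 30, 36, 29, 33, 12}.
  Root 23: left subtree has 1 node {17}, right has 1 {18}.
  Root 3: left subtree has 0 nodes { }, right has 6 {27, 30, 36, 29, 33, 12}.
    Root 36: left subtree has 2 nodes {27, 30}, right has 3 {29, 33, 12}.
      Root 30: left subtree has 1 node {27}, right has 0 { }.
      Root 33: left subtree has 1 node {29}, right has 1 {12}.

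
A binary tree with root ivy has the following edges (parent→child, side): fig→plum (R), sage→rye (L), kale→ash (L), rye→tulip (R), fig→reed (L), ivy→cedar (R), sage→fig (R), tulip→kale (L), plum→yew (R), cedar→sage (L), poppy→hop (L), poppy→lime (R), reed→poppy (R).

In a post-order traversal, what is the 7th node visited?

Post-order visits the left subtree, then the right subtree, then the node.
At ivy: no left child.
At ivy: go right to cedar.
  At cedar: go left to sage.
    At sage: go left to rye.
      At rye: no left child.
      At rye: go right to tulip.
        At tulip: go left to kale.
          At kale: go left to ash.
            ash is a leaf — visit ash.
          At kale: no right child.
          Visit kale.
        At tulip: no right child.
        Visit tulip.
      Visit rye.
    At sage: go right to fig.
      At fig: go left to reed.
        At reed: no left child.
        At reed: go right to poppy.
          At poppy: go left to hop.
            hop is a leaf — visit hop.
          At poppy: go right to lime.
            lime is a leaf — visit lime.
          Visit poppy.
        Visit reed.
      At fig: go right to plum.
        At plum: no left child.
        At plum: go right to yew.
          yew is a leaf — visit yew.
        Visit plum.
      Visit fig.
    Visit sage.
  At cedar: no right child.
  Visit cedar.
Visit ivy.
Full post-order sequence: ash, kale, tulip, rye, hop, lime, poppy, reed, yew, plum, fig, sage, cedar, ivy.

poppy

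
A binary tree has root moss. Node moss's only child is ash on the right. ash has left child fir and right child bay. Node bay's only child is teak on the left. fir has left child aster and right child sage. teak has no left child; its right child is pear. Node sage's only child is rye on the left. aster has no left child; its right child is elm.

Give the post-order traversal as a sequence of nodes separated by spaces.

elm aster rye sage fir pear teak bay ash moss

Post-order visits the left subtree, then the right subtree, then the node.
At moss: no left child.
At moss: go right to ash.
  At ash: go left to fir.
    At fir: go left to aster.
      At aster: no left child.
      At aster: go right to elm.
        elm is a leaf — visit elm.
      Visit aster.
    At fir: go right to sage.
      At sage: go left to rye.
        rye is a leaf — visit rye.
      At sage: no right child.
      Visit sage.
    Visit fir.
  At ash: go right to bay.
    At bay: go left to teak.
      At teak: no left child.
      At teak: go right to pear.
        pear is a leaf — visit pear.
      Visit teak.
    At bay: no right child.
    Visit bay.
  Visit ash.
Visit moss.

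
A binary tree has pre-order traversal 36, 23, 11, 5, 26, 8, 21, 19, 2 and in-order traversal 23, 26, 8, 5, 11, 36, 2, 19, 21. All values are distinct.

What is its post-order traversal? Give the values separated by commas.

The first element of pre-order is the root; it splits in-order into left and right subtrees.
Root 36: left subtree has 5 nodes {23, 26, 8, 5, 11}, right has 3 {2, 19, 21}.
  Root 23: left subtree has 0 nodes { }, right has 4 {26, 8, 5, 11}.
    Root 11: left subtree has 3 nodes {26, 8, 5}, right has 0 { }.
      Root 5: left subtree has 2 nodes {26, 8}, right has 0 { }.
        Root 26: left subtree has 0 nodes { }, right has 1 {8}.
  Root 21: left subtree has 2 nodes {2, 19}, right has 0 { }.
    Root 19: left subtree has 1 node {2}, right has 0 { }.

8, 26, 5, 11, 23, 2, 19, 21, 36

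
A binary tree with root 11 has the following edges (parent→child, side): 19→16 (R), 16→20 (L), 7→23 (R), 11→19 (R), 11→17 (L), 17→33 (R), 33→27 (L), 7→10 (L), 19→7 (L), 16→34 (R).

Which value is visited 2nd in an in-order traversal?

27

In-order visits the left subtree, then the node, then the right subtree.
At 11: go left to 17.
  At 17: no left child.
  Visit 17.
  At 17: go right to 33.
    At 33: go left to 27.
      27 is a leaf — visit 27.
    Visit 33.
    At 33: no right child.
Visit 11.
At 11: go right to 19.
  At 19: go left to 7.
    At 7: go left to 10.
      10 is a leaf — visit 10.
    Visit 7.
    At 7: go right to 23.
      23 is a leaf — visit 23.
  Visit 19.
  At 19: go right to 16.
    At 16: go left to 20.
      20 is a leaf — visit 20.
    Visit 16.
    At 16: go right to 34.
      34 is a leaf — visit 34.
Full in-order sequence: 17, 27, 33, 11, 10, 7, 23, 19, 20, 16, 34.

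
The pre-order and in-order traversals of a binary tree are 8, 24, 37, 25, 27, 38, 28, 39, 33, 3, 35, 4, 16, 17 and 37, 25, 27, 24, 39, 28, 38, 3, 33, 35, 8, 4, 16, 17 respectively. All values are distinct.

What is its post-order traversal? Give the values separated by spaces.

The first element of pre-order is the root; it splits in-order into left and right subtrees.
Root 8: left subtree has 10 nodes {37, 25, 27, 24, 39, 28, 38, 3, 33, 35}, right has 3 {4, 16, 17}.
  Root 24: left subtree has 3 nodes {37, 25, 27}, right has 6 {39, 28, 38, 3, 33, 35}.
    Root 37: left subtree has 0 nodes { }, right has 2 {25, 27}.
      Root 25: left subtree has 0 nodes { }, right has 1 {27}.
    Root 38: left subtree has 2 nodes {39, 28}, right has 3 {3, 33, 35}.
      Root 28: left subtree has 1 node {39}, right has 0 { }.
      Root 33: left subtree has 1 node {3}, right has 1 {35}.
  Root 4: left subtree has 0 nodes { }, right has 2 {16, 17}.
    Root 16: left subtree has 0 nodes { }, right has 1 {17}.

27 25 37 39 28 3 35 33 38 24 17 16 4 8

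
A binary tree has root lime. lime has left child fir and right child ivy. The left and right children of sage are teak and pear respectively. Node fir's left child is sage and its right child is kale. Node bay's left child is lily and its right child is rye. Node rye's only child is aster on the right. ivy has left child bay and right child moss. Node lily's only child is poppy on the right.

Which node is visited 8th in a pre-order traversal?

bay

Pre-order visits the node, then its left subtree, then its right subtree.
Visit lime.
At lime: go left to fir.
  Visit fir.
  At fir: go left to sage.
    Visit sage.
    At sage: go left to teak.
      teak is a leaf — visit teak.
    At sage: go right to pear.
      pear is a leaf — visit pear.
  At fir: go right to kale.
    kale is a leaf — visit kale.
At lime: go right to ivy.
  Visit ivy.
  At ivy: go left to bay.
    Visit bay.
    At bay: go left to lily.
      Visit lily.
      At lily: no left child.
      At lily: go right to poppy.
        poppy is a leaf — visit poppy.
    At bay: go right to rye.
      Visit rye.
      At rye: no left child.
      At rye: go right to aster.
        aster is a leaf — visit aster.
  At ivy: go right to moss.
    moss is a leaf — visit moss.
Full pre-order sequence: lime, fir, sage, teak, pear, kale, ivy, bay, lily, poppy, rye, aster, moss.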